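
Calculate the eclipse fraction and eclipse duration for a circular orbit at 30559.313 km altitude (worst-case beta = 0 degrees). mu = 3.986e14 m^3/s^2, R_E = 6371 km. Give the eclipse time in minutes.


r = 36930.3130 km
T = 1177.1572 min
Eclipse fraction = arcsin(R_E/r)/pi = arcsin(6371.0000/36930.3130)/pi
= arcsin(0.1725141)/pi = 0.05518904
Eclipse duration = 0.05518904 * 1177.1572 = 64.9662 min

64.9662 minutes


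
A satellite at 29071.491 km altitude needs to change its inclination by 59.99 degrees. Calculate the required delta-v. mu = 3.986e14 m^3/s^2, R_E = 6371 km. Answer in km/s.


r = 35442.4910 km = 3.5442491e+07 m
V = sqrt(mu/r) = 3353.5635 m/s
di = 59.99 deg = 1.0470 rad
dV = 2*V*sin(di/2) = 2*3353.5635*sin(0.5235115)
dV = 3353.0566 m/s = 3.3531 km/s

3.3531 km/s


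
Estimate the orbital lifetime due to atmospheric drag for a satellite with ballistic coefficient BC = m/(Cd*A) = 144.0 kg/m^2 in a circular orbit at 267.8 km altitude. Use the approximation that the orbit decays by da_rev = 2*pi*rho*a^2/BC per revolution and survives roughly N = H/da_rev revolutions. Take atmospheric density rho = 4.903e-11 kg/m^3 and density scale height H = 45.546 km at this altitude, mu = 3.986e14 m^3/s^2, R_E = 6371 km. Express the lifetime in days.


a = R_E + alt = 6638.8000 km = 6.6388e+06 m
da_rev = 2*pi*rho*a^2/BC = 2*pi*4.903e-11*(6.6388e+06)^2/144.0 = 94.288438 m per revolution
N = H/da_rev = 45546.0000 m / 94.288438 m = 483.0497 revolutions
P = 2*pi*sqrt(a^3/mu) = 5383.2630 s
lifetime = N*P = 483.0497 * 5383.2630 = 2.6003835e+06 s = 30.0970 days

30.0970 days


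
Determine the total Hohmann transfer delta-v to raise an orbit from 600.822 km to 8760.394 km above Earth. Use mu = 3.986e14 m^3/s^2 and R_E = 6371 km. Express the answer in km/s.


r1 = 6971.8220 km = 6.971822e+06 m
r2 = 15131.3940 km = 1.5131394e+07 m
dv1 = sqrt(mu/r1)*(sqrt(2*r2/(r1+r2)) - 1) = 1286.2508 m/s
dv2 = sqrt(mu/r2)*(1 - sqrt(2*r1/(r1+r2))) = 1055.9825 m/s
total dv = |dv1| + |dv2| = 1286.2508 + 1055.9825 = 2342.2333 m/s = 2.3422 km/s

2.3422 km/s


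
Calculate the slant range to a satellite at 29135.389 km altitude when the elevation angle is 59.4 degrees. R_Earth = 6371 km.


h = 29135.389 km, el = 59.4 deg
d = -R_E*sin(el) + sqrt((R_E*sin(el))^2 + 2*R_E*h + h^2)
d = -6371.0000*sin(1.0367) + sqrt((6371.0000*0.860742)^2 + 2*6371.0000*29135.389 + 29135.389^2)
d = 29874.1811 km

29874.1811 km


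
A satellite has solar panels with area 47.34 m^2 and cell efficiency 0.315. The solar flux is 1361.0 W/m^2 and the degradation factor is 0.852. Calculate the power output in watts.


P = area * eta * S * degradation
P = 47.34 * 0.315 * 1361.0 * 0.852
P = 17291.6536 W

17291.6536 W


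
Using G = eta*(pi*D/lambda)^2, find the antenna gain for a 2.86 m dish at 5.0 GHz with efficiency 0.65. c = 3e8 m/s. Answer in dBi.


lambda = c/f = 3e8 / 5.0e+09 = 0.0600 m
G = eta*(pi*D/lambda)^2 = 0.65*(pi*2.86/0.0600)^2
G = 14576.1446 (linear)
G = 10*log10(14576.1446) = 41.6364 dBi

41.6364 dBi


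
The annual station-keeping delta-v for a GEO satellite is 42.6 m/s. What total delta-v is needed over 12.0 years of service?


dV = rate * years = 42.6 * 12.0
dV = 511.2000 m/s

511.2000 m/s


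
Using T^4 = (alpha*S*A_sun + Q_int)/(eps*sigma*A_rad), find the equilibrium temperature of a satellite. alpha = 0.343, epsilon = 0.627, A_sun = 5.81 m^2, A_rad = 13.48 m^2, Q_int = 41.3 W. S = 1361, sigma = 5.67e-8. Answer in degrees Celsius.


Numerator = alpha*S*A_sun + Q_int = 0.343*1361*5.81 + 41.3 = 2753.5416 W
Denominator = eps*sigma*A_rad = 0.627*5.67e-8*13.48 = 4.7922613e-07 W/K^4
T^4 = 5.7458086e+09 K^4
T = 275.3200 K = 2.1700 C

2.1700 degrees Celsius


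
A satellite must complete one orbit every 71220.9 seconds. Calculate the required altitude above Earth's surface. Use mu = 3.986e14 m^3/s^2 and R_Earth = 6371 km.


T = 71220.9 s
r = (mu*T^2/(4*pi^2))^(1/3) = (3.986e14 * 71220.9^2 / (4*pi^2))^(1/3)
r = 3.7136202e+07 m = 37136.2025 km
alt = r - R_E = 37136.2025 - 6371 = 30765.2025 km

30765.2025 km


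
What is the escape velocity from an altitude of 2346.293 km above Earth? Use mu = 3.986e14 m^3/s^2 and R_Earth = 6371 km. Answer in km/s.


r = 6371.0 + 2346.293 = 8717.2930 km = 8.717293e+06 m
v_esc = sqrt(2*mu/r) = sqrt(2*3.986e14 / 8.717293e+06)
v_esc = 9562.9707 m/s = 9.5630 km/s

9.5630 km/s


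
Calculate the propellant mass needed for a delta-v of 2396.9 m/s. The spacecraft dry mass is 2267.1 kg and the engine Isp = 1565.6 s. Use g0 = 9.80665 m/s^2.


ve = Isp * g0 = 1565.6 * 9.80665 = 15353.291240 m/s
mass ratio = exp(dv/ve) = exp(2396.9/15353.291240) = 1.16896222
m_prop = m_dry * (mr - 1) = 2267.1 * (1.16896222 - 1)
m_prop = 383.0542 kg

383.0542 kg


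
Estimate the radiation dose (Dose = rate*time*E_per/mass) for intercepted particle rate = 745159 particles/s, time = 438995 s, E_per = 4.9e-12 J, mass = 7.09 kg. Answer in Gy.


Total energy deposited = rate * time * E_per
  = 745159 * 438995 * 4.9e-12 = 1.6029 J
Dose = E_total / mass = 1.6029 / 7.09
Dose = 0.226078 Gy

0.2261 Gy


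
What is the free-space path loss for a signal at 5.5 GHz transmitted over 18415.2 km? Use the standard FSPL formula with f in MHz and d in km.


f = 5.5 GHz = 5500.0000 MHz
d = 18415.2 km
FSPL = 32.44 + 20*log10(5500.0000) + 20*log10(18415.2)
FSPL = 32.44 + 74.8073 + 85.3035
FSPL = 192.5508 dB

192.5508 dB


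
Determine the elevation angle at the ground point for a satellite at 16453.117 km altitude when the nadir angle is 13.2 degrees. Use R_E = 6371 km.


r = R_E + alt = 22824.1170 km
Law of sines in the satellite / Earth-center / ground-point triangle:
  sin(nadir)/R_E = sin(90 + el)/r  =>  cos(el) = (r/R_E)*sin(nadir)
cos(el) = (22824.1170 / 6371.0000) * sin(13.2 deg) = 0.8180673
el = arccos(0.8180673) = 35.1082 deg
(Earth-central angle = 90 - nadir - el = 41.6918 deg)

35.1082 degrees


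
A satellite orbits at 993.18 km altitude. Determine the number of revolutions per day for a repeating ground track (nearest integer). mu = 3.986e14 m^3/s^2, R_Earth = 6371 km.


r = 7.36418e+06 m
T = 2*pi*sqrt(r^3/mu) = 6289.2349 s = 104.8206 min
revs/day = 1440 / 104.8206 = 13.7378
Rounded: 14 revolutions per day

14 revolutions per day


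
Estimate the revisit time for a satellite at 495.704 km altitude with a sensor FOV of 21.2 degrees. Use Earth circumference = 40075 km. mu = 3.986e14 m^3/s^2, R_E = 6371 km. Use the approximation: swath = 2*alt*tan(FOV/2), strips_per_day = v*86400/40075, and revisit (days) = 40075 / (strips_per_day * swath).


swath = 2*495.704*tan(0.1850049) = 185.5370 km
v = sqrt(mu/r) = 7618.9388 m/s = 7.6189 km/s
strips/day = v*86400/40075 = 7.6189*86400/40075 = 16.4261
coverage/day = strips * swath = 16.4261 * 185.5370 = 3047.6504 km
revisit = 40075 / 3047.6504 = 13.1495 days

13.1495 days


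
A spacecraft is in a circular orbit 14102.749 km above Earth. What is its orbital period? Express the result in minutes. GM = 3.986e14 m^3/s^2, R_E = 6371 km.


r = 20473.7490 km = 2.0473749e+07 m
T = 2*pi*sqrt(r^3/mu) = 2*pi*sqrt(8.5820714e+21 / 3.986e14)
T = 29154.6132 s = 485.9102 min

485.9102 minutes


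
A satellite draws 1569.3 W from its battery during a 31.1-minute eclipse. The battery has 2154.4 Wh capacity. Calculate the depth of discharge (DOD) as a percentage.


E_used = P * t / 60 = 1569.3 * 31.1 / 60 = 813.4205 Wh
DOD = E_used / E_total * 100 = 813.4205 / 2154.4 * 100
DOD = 37.7562 %

37.7562 %


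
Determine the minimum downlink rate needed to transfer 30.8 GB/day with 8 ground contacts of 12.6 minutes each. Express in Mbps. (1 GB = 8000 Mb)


total contact time = 8 * 12.6 * 60 = 6048.0000 s
data = 30.8 GB = 246400.0000 Mb
rate = 246400.0000 / 6048.0000 = 40.7407 Mbps

40.7407 Mbps


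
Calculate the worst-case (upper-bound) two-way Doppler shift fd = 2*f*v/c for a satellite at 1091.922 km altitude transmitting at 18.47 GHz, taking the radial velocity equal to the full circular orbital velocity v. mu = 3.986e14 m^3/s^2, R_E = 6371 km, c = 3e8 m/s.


r = 7.462922e+06 m
v = sqrt(mu/r) = 7308.2635 m/s (worst-case radial velocity)
f = 18.47 GHz = 1.847e+10 Hz
fd = 2*f*v/c = 2*1.847e+10*7308.2635/3.0e+08
fd = 899890.8424 Hz

899890.8424 Hz


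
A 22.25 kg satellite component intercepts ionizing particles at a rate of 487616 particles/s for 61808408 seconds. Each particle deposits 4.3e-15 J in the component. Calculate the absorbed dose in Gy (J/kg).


Total energy deposited = rate * time * E_per
  = 487616 * 61808408 * 4.3e-15 = 0.1295967 J
Dose = E_total / mass = 0.1295967 / 22.25
Dose = 0.005824571 Gy

0.0058 Gy


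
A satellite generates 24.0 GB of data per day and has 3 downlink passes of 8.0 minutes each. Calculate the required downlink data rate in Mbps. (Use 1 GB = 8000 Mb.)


total contact time = 3 * 8.0 * 60 = 1440.0000 s
data = 24.0 GB = 192000.0000 Mb
rate = 192000.0000 / 1440.0000 = 133.3333 Mbps

133.3333 Mbps


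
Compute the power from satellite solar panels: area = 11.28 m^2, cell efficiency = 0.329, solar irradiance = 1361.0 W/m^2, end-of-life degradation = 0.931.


P = area * eta * S * degradation
P = 11.28 * 0.329 * 1361.0 * 0.931
P = 4702.3268 W

4702.3268 W


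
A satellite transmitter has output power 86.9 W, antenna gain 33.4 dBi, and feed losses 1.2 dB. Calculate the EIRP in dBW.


Pt = 86.9 W = 19.3902 dBW
EIRP = Pt_dBW + Gt - losses = 19.3902 + 33.4 - 1.2 = 51.5902 dBW

51.5902 dBW


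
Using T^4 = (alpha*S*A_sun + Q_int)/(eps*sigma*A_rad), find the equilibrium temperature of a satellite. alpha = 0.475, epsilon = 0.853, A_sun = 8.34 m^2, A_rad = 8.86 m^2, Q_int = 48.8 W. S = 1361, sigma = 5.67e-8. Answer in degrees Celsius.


Numerator = alpha*S*A_sun + Q_int = 0.475*1361*8.34 + 48.8 = 5440.4015 W
Denominator = eps*sigma*A_rad = 0.853*5.67e-8*8.86 = 4.2851479e-07 W/K^4
T^4 = 1.2695948e+10 K^4
T = 335.6729 K = 62.5229 C

62.5229 degrees Celsius


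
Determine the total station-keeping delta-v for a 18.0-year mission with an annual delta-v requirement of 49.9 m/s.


dV = rate * years = 49.9 * 18.0
dV = 898.2000 m/s

898.2000 m/s


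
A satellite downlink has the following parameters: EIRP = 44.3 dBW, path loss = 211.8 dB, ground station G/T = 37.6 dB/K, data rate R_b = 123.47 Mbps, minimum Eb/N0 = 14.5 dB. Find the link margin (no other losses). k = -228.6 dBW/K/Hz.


C/N0 = EIRP - FSPL + G/T - k = 44.3 - 211.8 + 37.6 - (-228.6)
C/N0 = 98.7000 dB-Hz
R_b = 123.47 Mbps = 1.2347e+08 bps -> 10*log10(R_b) = 80.9156 dB-Hz
Eb/N0 = C/N0 - 10*log10(R_b) = 98.7000 - 80.9156 = 17.7844 dB
Margin = Eb/N0 - Eb/N0_req = 17.7844 - 14.5 = 3.2844 dB (link closes)

3.2844 dB


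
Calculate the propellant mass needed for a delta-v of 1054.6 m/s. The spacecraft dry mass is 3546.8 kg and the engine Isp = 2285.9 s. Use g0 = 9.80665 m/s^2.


ve = Isp * g0 = 2285.9 * 9.80665 = 22417.021235 m/s
mass ratio = exp(dv/ve) = exp(1054.6/22417.021235) = 1.04816877
m_prop = m_dry * (mr - 1) = 3546.8 * (1.04816877 - 1)
m_prop = 170.8450 kg

170.8450 kg


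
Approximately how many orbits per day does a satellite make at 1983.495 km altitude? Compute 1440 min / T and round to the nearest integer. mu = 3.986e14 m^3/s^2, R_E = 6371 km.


r = 8.354495e+06 m
T = 2*pi*sqrt(r^3/mu) = 7599.6139 s = 126.6602 min
revs/day = 1440 / 126.6602 = 11.3690
Rounded: 11 revolutions per day

11 revolutions per day


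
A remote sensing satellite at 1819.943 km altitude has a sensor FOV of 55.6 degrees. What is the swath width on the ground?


FOV = 55.6 deg = 0.9704031 rad
swath = 2 * alt * tan(FOV/2) = 2 * 1819.943 * tan(0.4852015)
swath = 2 * 1819.943 * 0.5272402
swath = 1919.0942 km

1919.0942 km


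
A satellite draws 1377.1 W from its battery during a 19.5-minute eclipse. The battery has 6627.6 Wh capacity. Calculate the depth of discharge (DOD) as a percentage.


E_used = P * t / 60 = 1377.1 * 19.5 / 60 = 447.5575 Wh
DOD = E_used / E_total * 100 = 447.5575 / 6627.6 * 100
DOD = 6.7529 %

6.7529 %


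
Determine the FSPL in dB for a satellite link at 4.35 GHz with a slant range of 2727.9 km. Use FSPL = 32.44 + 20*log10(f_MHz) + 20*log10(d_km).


f = 4.35 GHz = 4350.0000 MHz
d = 2727.9 km
FSPL = 32.44 + 20*log10(4350.0000) + 20*log10(2727.9)
FSPL = 32.44 + 72.7698 + 68.7166
FSPL = 173.9264 dB

173.9264 dB


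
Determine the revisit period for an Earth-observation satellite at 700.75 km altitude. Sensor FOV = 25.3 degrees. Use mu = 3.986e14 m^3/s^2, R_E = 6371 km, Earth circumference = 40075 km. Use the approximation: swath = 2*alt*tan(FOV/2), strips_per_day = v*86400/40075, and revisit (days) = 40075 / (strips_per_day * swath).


swath = 2*700.75*tan(0.2207842) = 314.5568 km
v = sqrt(mu/r) = 7507.6704 m/s = 7.5077 km/s
strips/day = v*86400/40075 = 7.5077*86400/40075 = 16.1862
coverage/day = strips * swath = 16.1862 * 314.5568 = 5091.4846 km
revisit = 40075 / 5091.4846 = 7.8710 days

7.8710 days


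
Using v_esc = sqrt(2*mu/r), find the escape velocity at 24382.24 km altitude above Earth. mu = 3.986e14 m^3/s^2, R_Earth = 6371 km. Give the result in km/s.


r = 6371.0 + 24382.24 = 30753.2400 km = 3.075324e+07 m
v_esc = sqrt(2*mu/r) = sqrt(2*3.986e14 / 3.075324e+07)
v_esc = 5091.4116 m/s = 5.0914 km/s

5.0914 km/s


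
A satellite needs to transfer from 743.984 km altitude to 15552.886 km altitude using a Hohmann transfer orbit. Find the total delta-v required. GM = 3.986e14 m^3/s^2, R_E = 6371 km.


r1 = 7114.9840 km = 7.114984e+06 m
r2 = 21923.8860 km = 2.1923886e+07 m
dv1 = sqrt(mu/r1)*(sqrt(2*r2/(r1+r2)) - 1) = 1712.5854 m/s
dv2 = sqrt(mu/r2)*(1 - sqrt(2*r1/(r1+r2))) = 1279.0818 m/s
total dv = |dv1| + |dv2| = 1712.5854 + 1279.0818 = 2991.6672 m/s = 2.9917 km/s

2.9917 km/s


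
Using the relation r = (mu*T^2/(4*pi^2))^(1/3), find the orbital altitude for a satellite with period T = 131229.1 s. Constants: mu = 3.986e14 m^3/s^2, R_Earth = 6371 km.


T = 131229.1 s
r = (mu*T^2/(4*pi^2))^(1/3) = (3.986e14 * 131229.1^2 / (4*pi^2))^(1/3)
r = 5.581436e+07 m = 55814.3605 km
alt = r - R_E = 55814.3605 - 6371 = 49443.3605 km

49443.3605 km


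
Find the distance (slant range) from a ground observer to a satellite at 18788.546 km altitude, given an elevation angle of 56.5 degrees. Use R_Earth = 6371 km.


h = 18788.546 km, el = 56.5 deg
d = -R_E*sin(el) + sqrt((R_E*sin(el))^2 + 2*R_E*h + h^2)
d = -6371.0000*sin(0.986111) + sqrt((6371.0000*0.8338858)^2 + 2*6371.0000*18788.546 + 18788.546^2)
d = 19599.9157 km

19599.9157 km


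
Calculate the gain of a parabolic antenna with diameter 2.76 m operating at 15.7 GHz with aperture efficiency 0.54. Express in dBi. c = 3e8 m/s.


lambda = c/f = 3e8 / 1.57e+10 = 0.01910828 m
G = eta*(pi*D/lambda)^2 = 0.54*(pi*2.76/0.01910828)^2
G = 111190.7001 (linear)
G = 10*log10(111190.7001) = 50.4607 dBi

50.4607 dBi


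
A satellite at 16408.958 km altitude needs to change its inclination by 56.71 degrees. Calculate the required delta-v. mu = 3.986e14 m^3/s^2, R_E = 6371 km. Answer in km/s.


r = 22779.9580 km = 2.2779958e+07 m
V = sqrt(mu/r) = 4183.0416 m/s
di = 56.71 deg = 0.9897762 rad
dV = 2*V*sin(di/2) = 2*4183.0416*sin(0.4948881)
dV = 3973.3306 m/s = 3.9733 km/s

3.9733 km/s


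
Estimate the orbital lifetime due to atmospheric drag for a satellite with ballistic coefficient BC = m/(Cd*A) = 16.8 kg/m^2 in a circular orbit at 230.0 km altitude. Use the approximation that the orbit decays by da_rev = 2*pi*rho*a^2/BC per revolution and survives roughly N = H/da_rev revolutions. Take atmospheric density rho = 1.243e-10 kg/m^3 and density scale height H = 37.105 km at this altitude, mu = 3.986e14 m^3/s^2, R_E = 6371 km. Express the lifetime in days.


a = R_E + alt = 6601.0000 km = 6.601e+06 m
da_rev = 2*pi*rho*a^2/BC = 2*pi*1.243e-10*(6.601e+06)^2/16.8 = 2025.634946 m per revolution
N = H/da_rev = 37105.0000 m / 2025.634946 m = 18.3177 revolutions
P = 2*pi*sqrt(a^3/mu) = 5337.3517 s
lifetime = N*P = 18.3177 * 5337.3517 = 97768.0775 s = 1.1316 days

1.1316 days


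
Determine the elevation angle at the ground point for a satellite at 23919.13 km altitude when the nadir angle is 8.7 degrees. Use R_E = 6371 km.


r = R_E + alt = 30290.1300 km
Law of sines in the satellite / Earth-center / ground-point triangle:
  sin(nadir)/R_E = sin(90 + el)/r  =>  cos(el) = (r/R_E)*sin(nadir)
cos(el) = (30290.1300 / 6371.0000) * sin(8.7 deg) = 0.7191508
el = arccos(0.7191508) = 44.0156 deg
(Earth-central angle = 90 - nadir - el = 37.2844 deg)

44.0156 degrees


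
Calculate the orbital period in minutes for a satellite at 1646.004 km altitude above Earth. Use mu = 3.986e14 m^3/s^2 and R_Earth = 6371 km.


r = 8017.0040 km = 8.017004e+06 m
T = 2*pi*sqrt(r^3/mu) = 2*pi*sqrt(5.1527171e+20 / 3.986e14)
T = 7143.8014 s = 119.0634 min

119.0634 minutes


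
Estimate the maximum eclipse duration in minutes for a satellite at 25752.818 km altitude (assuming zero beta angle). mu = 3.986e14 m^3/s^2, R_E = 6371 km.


r = 32123.8180 km
T = 954.9941 min
Eclipse fraction = arcsin(R_E/r)/pi = arcsin(6371.0000/32123.8180)/pi
= arcsin(0.1983264)/pi = 0.06355059
Eclipse duration = 0.06355059 * 954.9941 = 60.6904 min

60.6904 minutes


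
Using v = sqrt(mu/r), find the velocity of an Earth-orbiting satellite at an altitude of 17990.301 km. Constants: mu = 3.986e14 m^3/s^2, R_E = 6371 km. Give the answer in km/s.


r = R_E + alt = 6371.0 + 17990.301 = 24361.3010 km = 2.4361301e+07 m
v = sqrt(mu/r) = sqrt(3.986e14 / 2.4361301e+07) = 4044.9989 m/s = 4.0450 km/s

4.0450 km/s


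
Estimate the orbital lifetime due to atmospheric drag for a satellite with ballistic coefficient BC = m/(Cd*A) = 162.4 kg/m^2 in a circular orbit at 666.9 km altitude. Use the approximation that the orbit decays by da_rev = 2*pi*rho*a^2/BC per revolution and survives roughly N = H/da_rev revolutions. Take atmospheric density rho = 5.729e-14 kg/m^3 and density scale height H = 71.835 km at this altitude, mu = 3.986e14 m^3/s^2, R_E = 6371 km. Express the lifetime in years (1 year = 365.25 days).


a = R_E + alt = 7037.9000 km = 7.0379e+06 m
da_rev = 2*pi*rho*a^2/BC = 2*pi*5.729e-14*(7.0379e+06)^2/162.4 = 0.109789005 m per revolution
N = H/da_rev = 71835.0000 m / 0.109789005 m = 654300.4921 revolutions
P = 2*pi*sqrt(a^3/mu) = 5875.9198 s
lifetime = N*P = 654300.4921 * 5875.9198 = 3.8446172e+09 s = 44497.8844 days
years = 44497.8844 / 365.25 = 121.8286 years

121.8286 years


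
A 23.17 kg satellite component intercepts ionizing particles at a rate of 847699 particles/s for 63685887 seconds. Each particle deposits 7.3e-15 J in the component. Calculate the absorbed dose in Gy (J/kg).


Total energy deposited = rate * time * E_per
  = 847699 * 63685887 * 7.3e-15 = 0.3941012 J
Dose = E_total / mass = 0.3941012 / 23.17
Dose = 0.01700911 Gy

0.0170 Gy


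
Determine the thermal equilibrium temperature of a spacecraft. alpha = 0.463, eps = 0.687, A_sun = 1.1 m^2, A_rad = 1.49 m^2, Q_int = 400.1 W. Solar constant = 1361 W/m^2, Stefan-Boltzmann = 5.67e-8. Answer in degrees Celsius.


Numerator = alpha*S*A_sun + Q_int = 0.463*1361*1.1 + 400.1 = 1093.2573 W
Denominator = eps*sigma*A_rad = 0.687*5.67e-8*1.49 = 5.8039821e-08 W/K^4
T^4 = 1.8836331e+10 K^4
T = 370.4666 K = 97.3166 C

97.3166 degrees Celsius


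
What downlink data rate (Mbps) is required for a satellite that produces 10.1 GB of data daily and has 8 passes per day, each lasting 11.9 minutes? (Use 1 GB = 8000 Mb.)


total contact time = 8 * 11.9 * 60 = 5712.0000 s
data = 10.1 GB = 80800.0000 Mb
rate = 80800.0000 / 5712.0000 = 14.1457 Mbps

14.1457 Mbps


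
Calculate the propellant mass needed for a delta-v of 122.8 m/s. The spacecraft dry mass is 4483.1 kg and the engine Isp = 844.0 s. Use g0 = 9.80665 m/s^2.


ve = Isp * g0 = 844.0 * 9.80665 = 8276.812600 m/s
mass ratio = exp(dv/ve) = exp(122.8/8276.812600) = 1.01494724
m_prop = m_dry * (mr - 1) = 4483.1 * (1.01494724 - 1)
m_prop = 67.0100 kg

67.0100 kg


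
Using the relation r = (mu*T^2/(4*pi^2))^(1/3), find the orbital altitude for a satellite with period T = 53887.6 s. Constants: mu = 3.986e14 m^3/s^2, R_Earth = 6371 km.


T = 53887.6 s
r = (mu*T^2/(4*pi^2))^(1/3) = (3.986e14 * 53887.6^2 / (4*pi^2))^(1/3)
r = 3.0835553e+07 m = 30835.5534 km
alt = r - R_E = 30835.5534 - 6371 = 24464.5534 km

24464.5534 km


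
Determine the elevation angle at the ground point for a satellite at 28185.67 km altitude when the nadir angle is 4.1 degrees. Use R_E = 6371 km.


r = R_E + alt = 34556.6700 km
Law of sines in the satellite / Earth-center / ground-point triangle:
  sin(nadir)/R_E = sin(90 + el)/r  =>  cos(el) = (r/R_E)*sin(nadir)
cos(el) = (34556.6700 / 6371.0000) * sin(4.1 deg) = 0.3878062
el = arccos(0.3878062) = 67.1819 deg
(Earth-central angle = 90 - nadir - el = 18.7181 deg)

67.1819 degrees


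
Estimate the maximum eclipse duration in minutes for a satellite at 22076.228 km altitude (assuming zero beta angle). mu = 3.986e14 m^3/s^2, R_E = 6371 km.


r = 28447.2280 km
T = 795.8293 min
Eclipse fraction = arcsin(R_E/r)/pi = arcsin(6371.0000/28447.2280)/pi
= arcsin(0.2239586)/pi = 0.07189803
Eclipse duration = 0.07189803 * 795.8293 = 57.2186 min

57.2186 minutes


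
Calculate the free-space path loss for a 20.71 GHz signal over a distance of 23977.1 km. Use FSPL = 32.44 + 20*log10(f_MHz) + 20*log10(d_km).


f = 20.71 GHz = 20710.0000 MHz
d = 23977.1 km
FSPL = 32.44 + 20*log10(20710.0000) + 20*log10(23977.1)
FSPL = 32.44 + 86.3236 + 87.5959
FSPL = 206.3595 dB

206.3595 dB


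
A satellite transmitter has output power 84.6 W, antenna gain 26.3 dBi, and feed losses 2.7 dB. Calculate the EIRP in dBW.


Pt = 84.6 W = 19.2737 dBW
EIRP = Pt_dBW + Gt - losses = 19.2737 + 26.3 - 2.7 = 42.8737 dBW

42.8737 dBW


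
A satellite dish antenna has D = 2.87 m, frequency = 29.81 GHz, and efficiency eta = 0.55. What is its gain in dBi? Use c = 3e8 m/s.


lambda = c/f = 3e8 / 2.981e+10 = 0.01006374 m
G = eta*(pi*D/lambda)^2 = 0.55*(pi*2.87/0.01006374)^2
G = 441476.5815 (linear)
G = 10*log10(441476.5815) = 56.4491 dBi

56.4491 dBi


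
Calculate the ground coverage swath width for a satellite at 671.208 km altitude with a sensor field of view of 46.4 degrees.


FOV = 46.4 deg = 0.8098328 rad
swath = 2 * alt * tan(FOV/2) = 2 * 671.208 * tan(0.4049164)
swath = 2 * 671.208 * 0.4286005
swath = 575.3602 km

575.3602 km


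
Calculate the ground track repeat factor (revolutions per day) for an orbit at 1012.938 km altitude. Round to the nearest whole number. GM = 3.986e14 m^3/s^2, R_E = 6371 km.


r = 7.383938e+06 m
T = 2*pi*sqrt(r^3/mu) = 6314.5627 s = 105.2427 min
revs/day = 1440 / 105.2427 = 13.6827
Rounded: 14 revolutions per day

14 revolutions per day


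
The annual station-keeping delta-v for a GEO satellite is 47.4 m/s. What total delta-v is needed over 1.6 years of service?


dV = rate * years = 47.4 * 1.6
dV = 75.8400 m/s

75.8400 m/s


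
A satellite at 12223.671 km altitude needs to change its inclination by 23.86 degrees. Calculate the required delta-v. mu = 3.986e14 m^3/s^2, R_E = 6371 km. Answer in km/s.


r = 18594.6710 km = 1.8594671e+07 m
V = sqrt(mu/r) = 4629.9297 m/s
di = 23.86 deg = 0.4164356 rad
dV = 2*V*sin(di/2) = 2*4629.9297*sin(0.2082178)
dV = 1914.1658 m/s = 1.9142 km/s

1.9142 km/s


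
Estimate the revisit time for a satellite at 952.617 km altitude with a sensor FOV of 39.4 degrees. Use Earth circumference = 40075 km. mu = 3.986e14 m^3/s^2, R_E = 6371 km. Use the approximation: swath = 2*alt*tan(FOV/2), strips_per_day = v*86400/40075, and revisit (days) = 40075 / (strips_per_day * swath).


swath = 2*952.617*tan(0.3438299) = 682.1725 km
v = sqrt(mu/r) = 7377.4425 m/s = 7.3774 km/s
strips/day = v*86400/40075 = 7.3774*86400/40075 = 15.9055
coverage/day = strips * swath = 15.9055 * 682.1725 = 10850.2633 km
revisit = 40075 / 10850.2633 = 3.6935 days

3.6935 days


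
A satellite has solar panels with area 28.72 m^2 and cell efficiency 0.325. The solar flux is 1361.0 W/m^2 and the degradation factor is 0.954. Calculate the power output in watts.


P = area * eta * S * degradation
P = 28.72 * 0.325 * 1361.0 * 0.954
P = 12119.2096 W

12119.2096 W


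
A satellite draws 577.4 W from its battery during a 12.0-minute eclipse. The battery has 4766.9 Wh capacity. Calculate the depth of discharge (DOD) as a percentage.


E_used = P * t / 60 = 577.4 * 12.0 / 60 = 115.4800 Wh
DOD = E_used / E_total * 100 = 115.4800 / 4766.9 * 100
DOD = 2.4225 %

2.4225 %


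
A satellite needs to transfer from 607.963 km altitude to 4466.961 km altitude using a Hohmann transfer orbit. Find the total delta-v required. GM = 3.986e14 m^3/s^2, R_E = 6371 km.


r1 = 6978.9630 km = 6.978963e+06 m
r2 = 10837.9610 km = 1.0837961e+07 m
dv1 = sqrt(mu/r1)*(sqrt(2*r2/(r1+r2)) - 1) = 778.3544 m/s
dv2 = sqrt(mu/r2)*(1 - sqrt(2*r1/(r1+r2))) = 696.7893 m/s
total dv = |dv1| + |dv2| = 778.3544 + 696.7893 = 1475.1437 m/s = 1.4751 km/s

1.4751 km/s


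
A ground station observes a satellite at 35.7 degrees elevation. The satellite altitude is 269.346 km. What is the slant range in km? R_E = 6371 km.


h = 269.346 km, el = 35.7 deg
d = -R_E*sin(el) + sqrt((R_E*sin(el))^2 + 2*R_E*h + h^2)
d = -6371.0000*sin(0.6230825) + sqrt((6371.0000*0.5835412)^2 + 2*6371.0000*269.346 + 269.346^2)
d = 444.7285 km

444.7285 km


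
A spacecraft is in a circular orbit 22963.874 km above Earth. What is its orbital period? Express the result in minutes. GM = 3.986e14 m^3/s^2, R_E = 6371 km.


r = 29334.8740 km = 2.9334874e+07 m
T = 2*pi*sqrt(r^3/mu) = 2*pi*sqrt(2.5243681e+22 / 3.986e14)
T = 50002.0214 s = 833.3670 min

833.3670 minutes


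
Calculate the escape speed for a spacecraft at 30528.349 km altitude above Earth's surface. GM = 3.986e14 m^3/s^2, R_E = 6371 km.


r = 6371.0 + 30528.349 = 36899.3490 km = 3.6899349e+07 m
v_esc = sqrt(2*mu/r) = sqrt(2*3.986e14 / 3.6899349e+07)
v_esc = 4648.0875 m/s = 4.6481 km/s

4.6481 km/s


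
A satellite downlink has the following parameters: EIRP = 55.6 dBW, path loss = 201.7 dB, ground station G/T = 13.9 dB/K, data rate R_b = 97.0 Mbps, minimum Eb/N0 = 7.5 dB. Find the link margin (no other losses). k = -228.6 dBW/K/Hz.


C/N0 = EIRP - FSPL + G/T - k = 55.6 - 201.7 + 13.9 - (-228.6)
C/N0 = 96.4000 dB-Hz
R_b = 97.0 Mbps = 9.7e+07 bps -> 10*log10(R_b) = 79.8677 dB-Hz
Eb/N0 = C/N0 - 10*log10(R_b) = 96.4000 - 79.8677 = 16.5323 dB
Margin = Eb/N0 - Eb/N0_req = 16.5323 - 7.5 = 9.0323 dB (link closes)

9.0323 dB


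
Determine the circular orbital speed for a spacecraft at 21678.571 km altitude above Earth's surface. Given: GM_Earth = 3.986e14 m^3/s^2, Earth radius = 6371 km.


r = R_E + alt = 6371.0 + 21678.571 = 28049.5710 km = 2.8049571e+07 m
v = sqrt(mu/r) = sqrt(3.986e14 / 2.8049571e+07) = 3769.6891 m/s = 3.7697 km/s

3.7697 km/s


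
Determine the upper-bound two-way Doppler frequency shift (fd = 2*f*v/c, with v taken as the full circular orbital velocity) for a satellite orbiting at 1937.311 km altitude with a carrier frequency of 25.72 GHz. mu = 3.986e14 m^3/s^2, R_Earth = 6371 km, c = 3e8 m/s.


r = 8.308311e+06 m
v = sqrt(mu/r) = 6926.4751 m/s (worst-case radial velocity)
f = 25.72 GHz = 2.572e+10 Hz
fd = 2*f*v/c = 2*2.572e+10*6926.4751/3.0e+08
fd = 1.1876596e+06 Hz

1.1877e+06 Hz


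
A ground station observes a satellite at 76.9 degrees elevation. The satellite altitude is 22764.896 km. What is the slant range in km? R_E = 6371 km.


h = 22764.896 km, el = 76.9 deg
d = -R_E*sin(el) + sqrt((R_E*sin(el))^2 + 2*R_E*h + h^2)
d = -6371.0000*sin(1.3422) + sqrt((6371.0000*0.973976)^2 + 2*6371.0000*22764.896 + 22764.896^2)
d = 22894.8904 km

22894.8904 km


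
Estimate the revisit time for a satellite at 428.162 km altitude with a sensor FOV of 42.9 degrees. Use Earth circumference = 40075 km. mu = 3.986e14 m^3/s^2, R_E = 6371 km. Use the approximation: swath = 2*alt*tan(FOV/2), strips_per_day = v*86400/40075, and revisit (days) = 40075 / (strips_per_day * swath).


swath = 2*428.162*tan(0.3743731) = 336.4521 km
v = sqrt(mu/r) = 7656.6880 m/s = 7.6567 km/s
strips/day = v*86400/40075 = 7.6567*86400/40075 = 16.5075
coverage/day = strips * swath = 16.5075 * 336.4521 = 5553.9805 km
revisit = 40075 / 5553.9805 = 7.2155 days

7.2155 days


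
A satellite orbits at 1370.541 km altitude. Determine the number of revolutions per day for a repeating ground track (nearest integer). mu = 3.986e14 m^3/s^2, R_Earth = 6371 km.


r = 7.741541e+06 m
T = 2*pi*sqrt(r^3/mu) = 6778.7926 s = 112.9799 min
revs/day = 1440 / 112.9799 = 12.7456
Rounded: 13 revolutions per day

13 revolutions per day


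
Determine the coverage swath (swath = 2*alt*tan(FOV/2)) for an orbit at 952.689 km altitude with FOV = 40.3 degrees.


FOV = 40.3 deg = 0.7033677 rad
swath = 2 * alt * tan(FOV/2) = 2 * 952.689 * tan(0.3516838)
swath = 2 * 952.689 * 0.3669379
swath = 699.1554 km

699.1554 km


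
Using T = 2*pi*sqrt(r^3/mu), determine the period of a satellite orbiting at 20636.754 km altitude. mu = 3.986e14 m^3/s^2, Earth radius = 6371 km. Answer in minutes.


r = 27007.7540 km = 2.7007754e+07 m
T = 2*pi*sqrt(r^3/mu) = 2*pi*sqrt(1.9699963e+22 / 3.986e14)
T = 44171.6808 s = 736.1947 min

736.1947 minutes


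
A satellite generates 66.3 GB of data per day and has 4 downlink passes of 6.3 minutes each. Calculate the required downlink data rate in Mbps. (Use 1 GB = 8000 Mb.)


total contact time = 4 * 6.3 * 60 = 1512.0000 s
data = 66.3 GB = 530400.0000 Mb
rate = 530400.0000 / 1512.0000 = 350.7937 Mbps

350.7937 Mbps


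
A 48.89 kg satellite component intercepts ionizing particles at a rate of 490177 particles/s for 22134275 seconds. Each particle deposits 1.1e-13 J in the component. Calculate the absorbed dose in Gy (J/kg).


Total energy deposited = rate * time * E_per
  = 490177 * 22134275 * 1.1e-13 = 1.1935 J
Dose = E_total / mass = 1.1935 / 48.89
Dose = 0.0244113 Gy

0.0244 Gy


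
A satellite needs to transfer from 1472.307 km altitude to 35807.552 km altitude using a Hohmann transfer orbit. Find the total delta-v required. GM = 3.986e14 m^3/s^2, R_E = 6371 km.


r1 = 7843.3070 km = 7.843307e+06 m
r2 = 42178.5520 km = 4.2178552e+07 m
dv1 = sqrt(mu/r1)*(sqrt(2*r2/(r1+r2)) - 1) = 2128.7901 m/s
dv2 = sqrt(mu/r2)*(1 - sqrt(2*r1/(r1+r2))) = 1352.6322 m/s
total dv = |dv1| + |dv2| = 2128.7901 + 1352.6322 = 3481.4223 m/s = 3.4814 km/s

3.4814 km/s


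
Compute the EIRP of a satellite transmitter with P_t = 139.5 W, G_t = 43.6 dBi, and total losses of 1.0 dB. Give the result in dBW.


Pt = 139.5 W = 21.4457 dBW
EIRP = Pt_dBW + Gt - losses = 21.4457 + 43.6 - 1.0 = 64.0457 dBW

64.0457 dBW


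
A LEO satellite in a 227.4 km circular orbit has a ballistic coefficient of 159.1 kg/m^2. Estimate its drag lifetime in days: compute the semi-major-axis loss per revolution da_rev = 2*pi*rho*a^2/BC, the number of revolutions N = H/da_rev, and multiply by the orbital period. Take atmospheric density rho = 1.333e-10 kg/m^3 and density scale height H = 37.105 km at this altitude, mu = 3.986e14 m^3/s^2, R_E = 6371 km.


a = R_E + alt = 6598.4000 km = 6.5984e+06 m
da_rev = 2*pi*rho*a^2/BC = 2*pi*1.333e-10*(6.5984e+06)^2/159.1 = 229.201321 m per revolution
N = H/da_rev = 37105.0000 m / 229.201321 m = 161.8882 revolutions
P = 2*pi*sqrt(a^3/mu) = 5334.1986 s
lifetime = N*P = 161.8882 * 5334.1986 = 863544.0564 s = 9.9947 days

9.9947 days


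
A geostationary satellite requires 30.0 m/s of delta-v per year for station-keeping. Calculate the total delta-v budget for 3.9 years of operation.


dV = rate * years = 30.0 * 3.9
dV = 117.0000 m/s

117.0000 m/s


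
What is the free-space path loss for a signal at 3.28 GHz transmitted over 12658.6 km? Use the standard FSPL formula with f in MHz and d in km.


f = 3.28 GHz = 3280.0000 MHz
d = 12658.6 km
FSPL = 32.44 + 20*log10(3280.0000) + 20*log10(12658.6)
FSPL = 32.44 + 70.3175 + 82.0477
FSPL = 184.8052 dB

184.8052 dB


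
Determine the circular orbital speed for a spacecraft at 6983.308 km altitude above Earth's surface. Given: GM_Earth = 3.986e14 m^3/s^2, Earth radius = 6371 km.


r = R_E + alt = 6371.0 + 6983.308 = 13354.3080 km = 1.3354308e+07 m
v = sqrt(mu/r) = sqrt(3.986e14 / 1.3354308e+07) = 5463.3365 m/s = 5.4633 km/s

5.4633 km/s


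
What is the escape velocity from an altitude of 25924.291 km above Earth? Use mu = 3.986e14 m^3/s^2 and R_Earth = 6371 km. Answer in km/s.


r = 6371.0 + 25924.291 = 32295.2910 km = 3.2295291e+07 m
v_esc = sqrt(2*mu/r) = sqrt(2*3.986e14 / 3.2295291e+07)
v_esc = 4968.3713 m/s = 4.9684 km/s

4.9684 km/s


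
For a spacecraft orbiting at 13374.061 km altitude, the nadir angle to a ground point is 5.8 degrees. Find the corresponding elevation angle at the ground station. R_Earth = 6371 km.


r = R_E + alt = 19745.0610 km
Law of sines in the satellite / Earth-center / ground-point triangle:
  sin(nadir)/R_E = sin(90 + el)/r  =>  cos(el) = (r/R_E)*sin(nadir)
cos(el) = (19745.0610 / 6371.0000) * sin(5.8 deg) = 0.3131946
el = arccos(0.3131946) = 71.7481 deg
(Earth-central angle = 90 - nadir - el = 12.4519 deg)

71.7481 degrees


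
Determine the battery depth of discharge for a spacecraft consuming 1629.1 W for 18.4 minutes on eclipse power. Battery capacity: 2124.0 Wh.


E_used = P * t / 60 = 1629.1 * 18.4 / 60 = 499.5907 Wh
DOD = E_used / E_total * 100 = 499.5907 / 2124.0 * 100
DOD = 23.5212 %

23.5212 %


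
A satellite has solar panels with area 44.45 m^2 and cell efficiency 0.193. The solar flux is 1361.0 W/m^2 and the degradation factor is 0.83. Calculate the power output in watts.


P = area * eta * S * degradation
P = 44.45 * 0.193 * 1361.0 * 0.83
P = 9690.9263 W

9690.9263 W


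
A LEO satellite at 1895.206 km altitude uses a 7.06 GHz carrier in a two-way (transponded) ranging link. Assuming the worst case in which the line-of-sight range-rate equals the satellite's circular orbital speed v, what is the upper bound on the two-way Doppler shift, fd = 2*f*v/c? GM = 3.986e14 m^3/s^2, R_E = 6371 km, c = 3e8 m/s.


r = 8.266206e+06 m
v = sqrt(mu/r) = 6944.0931 m/s (worst-case radial velocity)
f = 7.06 GHz = 7.06e+09 Hz
fd = 2*f*v/c = 2*7.06e+09*6944.0931/3.0e+08
fd = 326835.3155 Hz

326835.3155 Hz


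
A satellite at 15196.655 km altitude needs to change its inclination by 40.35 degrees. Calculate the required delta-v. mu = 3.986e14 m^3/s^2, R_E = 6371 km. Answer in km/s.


r = 21567.6550 km = 2.1567655e+07 m
V = sqrt(mu/r) = 4298.9974 m/s
di = 40.35 deg = 0.7042404 rad
dV = 2*V*sin(di/2) = 2*4298.9974*sin(0.3521202)
dV = 2965.3510 m/s = 2.9654 km/s

2.9654 km/s


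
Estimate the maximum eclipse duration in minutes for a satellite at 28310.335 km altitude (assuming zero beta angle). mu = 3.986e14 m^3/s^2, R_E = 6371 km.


r = 34681.3350 km
T = 1071.2817 min
Eclipse fraction = arcsin(R_E/r)/pi = arcsin(6371.0000/34681.3350)/pi
= arcsin(0.1837011)/pi = 0.05880786
Eclipse duration = 0.05880786 * 1071.2817 = 62.9998 min

62.9998 minutes


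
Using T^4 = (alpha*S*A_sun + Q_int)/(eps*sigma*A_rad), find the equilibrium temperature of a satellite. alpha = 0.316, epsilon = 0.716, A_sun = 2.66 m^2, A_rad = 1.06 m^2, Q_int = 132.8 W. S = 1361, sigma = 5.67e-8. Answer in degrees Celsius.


Numerator = alpha*S*A_sun + Q_int = 0.316*1361*2.66 + 132.8 = 1276.8022 W
Denominator = eps*sigma*A_rad = 0.716*5.67e-8*1.06 = 4.3033032e-08 W/K^4
T^4 = 2.9670281e+10 K^4
T = 415.0309 K = 141.8809 C

141.8809 degrees Celsius


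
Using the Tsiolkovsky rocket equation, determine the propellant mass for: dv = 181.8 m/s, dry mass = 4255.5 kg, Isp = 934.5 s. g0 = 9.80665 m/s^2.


ve = Isp * g0 = 934.5 * 9.80665 = 9164.314425 m/s
mass ratio = exp(dv/ve) = exp(181.8/9164.314425) = 1.02003589
m_prop = m_dry * (mr - 1) = 4255.5 * (1.02003589 - 1)
m_prop = 85.2628 kg

85.2628 kg


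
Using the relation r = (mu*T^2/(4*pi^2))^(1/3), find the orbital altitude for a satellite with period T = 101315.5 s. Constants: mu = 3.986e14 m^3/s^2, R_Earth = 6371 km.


T = 101315.5 s
r = (mu*T^2/(4*pi^2))^(1/3) = (3.986e14 * 101315.5^2 / (4*pi^2))^(1/3)
r = 4.6972439e+07 m = 46972.4393 km
alt = r - R_E = 46972.4393 - 6371 = 40601.4393 km

40601.4393 km


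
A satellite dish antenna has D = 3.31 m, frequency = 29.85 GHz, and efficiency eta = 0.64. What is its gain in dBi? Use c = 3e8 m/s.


lambda = c/f = 3e8 / 2.985e+10 = 0.01005025 m
G = eta*(pi*D/lambda)^2 = 0.64*(pi*3.31/0.01005025)^2
G = 685144.0151 (linear)
G = 10*log10(685144.0151) = 58.3578 dBi

58.3578 dBi


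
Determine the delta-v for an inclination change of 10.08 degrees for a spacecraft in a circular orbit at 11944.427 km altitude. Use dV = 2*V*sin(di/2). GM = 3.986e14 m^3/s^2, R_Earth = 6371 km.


r = 18315.4270 km = 1.8315427e+07 m
V = sqrt(mu/r) = 4665.0910 m/s
di = 10.08 deg = 0.1759292 rad
dV = 2*V*sin(di/2) = 2*4665.0910*sin(0.08796459)
dV = 819.6677 m/s = 0.8196677 km/s

0.8197 km/s


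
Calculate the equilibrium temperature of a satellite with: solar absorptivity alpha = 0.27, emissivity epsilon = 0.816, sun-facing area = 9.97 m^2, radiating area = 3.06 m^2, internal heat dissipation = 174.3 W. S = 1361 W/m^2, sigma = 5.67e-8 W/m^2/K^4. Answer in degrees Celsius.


Numerator = alpha*S*A_sun + Q_int = 0.27*1361*9.97 + 174.3 = 3837.9759 W
Denominator = eps*sigma*A_rad = 0.816*5.67e-8*3.06 = 1.4157763e-07 W/K^4
T^4 = 2.7108632e+10 K^4
T = 405.7672 K = 132.6172 C

132.6172 degrees Celsius


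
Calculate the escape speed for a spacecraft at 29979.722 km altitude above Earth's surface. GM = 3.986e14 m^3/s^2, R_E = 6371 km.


r = 6371.0 + 29979.722 = 36350.7220 km = 3.6350722e+07 m
v_esc = sqrt(2*mu/r) = sqrt(2*3.986e14 / 3.6350722e+07)
v_esc = 4683.0320 m/s = 4.6830 km/s

4.6830 km/s


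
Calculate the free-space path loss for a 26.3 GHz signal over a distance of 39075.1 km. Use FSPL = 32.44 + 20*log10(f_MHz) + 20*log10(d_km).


f = 26.3 GHz = 26300.0000 MHz
d = 39075.1 km
FSPL = 32.44 + 20*log10(26300.0000) + 20*log10(39075.1)
FSPL = 32.44 + 88.3991 + 91.8380
FSPL = 212.6771 dB

212.6771 dB


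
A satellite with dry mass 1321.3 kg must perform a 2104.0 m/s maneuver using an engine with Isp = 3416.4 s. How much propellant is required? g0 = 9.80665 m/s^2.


ve = Isp * g0 = 3416.4 * 9.80665 = 33503.439060 m/s
mass ratio = exp(dv/ve) = exp(2104.0/33503.439060) = 1.06481335
m_prop = m_dry * (mr - 1) = 1321.3 * (1.06481335 - 1)
m_prop = 85.6379 kg

85.6379 kg


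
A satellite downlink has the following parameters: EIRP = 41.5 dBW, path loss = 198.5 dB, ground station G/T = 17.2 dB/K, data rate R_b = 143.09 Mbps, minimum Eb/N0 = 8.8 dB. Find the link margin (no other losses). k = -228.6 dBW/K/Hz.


C/N0 = EIRP - FSPL + G/T - k = 41.5 - 198.5 + 17.2 - (-228.6)
C/N0 = 88.8000 dB-Hz
R_b = 143.09 Mbps = 1.4309e+08 bps -> 10*log10(R_b) = 81.5561 dB-Hz
Eb/N0 = C/N0 - 10*log10(R_b) = 88.8000 - 81.5561 = 7.2439 dB
Margin = Eb/N0 - Eb/N0_req = 7.2439 - 8.8 = -1.5561 dB (negative margin: link does not close)

-1.5561 dB


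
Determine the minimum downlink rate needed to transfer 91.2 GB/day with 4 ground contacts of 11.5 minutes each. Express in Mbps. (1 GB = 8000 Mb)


total contact time = 4 * 11.5 * 60 = 2760.0000 s
data = 91.2 GB = 729600.0000 Mb
rate = 729600.0000 / 2760.0000 = 264.3478 Mbps

264.3478 Mbps


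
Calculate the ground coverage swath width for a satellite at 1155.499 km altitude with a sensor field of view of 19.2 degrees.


FOV = 19.2 deg = 0.3351032 rad
swath = 2 * alt * tan(FOV/2) = 2 * 1155.499 * tan(0.1675516)
swath = 2 * 1155.499 * 0.1691373
swath = 390.8761 km

390.8761 km


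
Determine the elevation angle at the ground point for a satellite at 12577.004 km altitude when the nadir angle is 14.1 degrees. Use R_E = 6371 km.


r = R_E + alt = 18948.0040 km
Law of sines in the satellite / Earth-center / ground-point triangle:
  sin(nadir)/R_E = sin(90 + el)/r  =>  cos(el) = (r/R_E)*sin(nadir)
cos(el) = (18948.0040 / 6371.0000) * sin(14.1 deg) = 0.7245359
el = arccos(0.7245359) = 43.5697 deg
(Earth-central angle = 90 - nadir - el = 32.3303 deg)

43.5697 degrees
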